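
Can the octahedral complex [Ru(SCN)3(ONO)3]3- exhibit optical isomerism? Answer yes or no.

In an octahedral complex each vertex has one trans partner and four cis neighbours.
There are 2 geometric isomers: SCN mer; SCN fac.
Each arrangement has an internal mirror plane or centre of symmetry, so none is chiral.

no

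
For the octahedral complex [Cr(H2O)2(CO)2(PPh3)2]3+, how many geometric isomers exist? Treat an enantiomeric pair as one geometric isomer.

Systematic placement gives 5 geometric isomers: H2O trans, CO trans, PPh3 trans; H2O cis, CO trans, PPh3 cis; H2O cis, CO cis, PPh3 trans; H2O cis, CO cis, PPh3 cis (chiral); H2O trans, CO cis, PPh3 cis.

5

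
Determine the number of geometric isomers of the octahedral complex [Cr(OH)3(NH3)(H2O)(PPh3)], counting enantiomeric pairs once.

An octahedron has six vertices in three trans pairs; every non-trans pair is cis.
The distinct arrangements are (4 in all): OH mer (3 arrangements); OH fac (chiral).

4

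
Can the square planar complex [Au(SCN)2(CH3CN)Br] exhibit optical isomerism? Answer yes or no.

no

A square has two trans pairs of vertices; adjacent vertices are cis.
The distinct arrangements are (2 in all): SCN cis; SCN trans.
Each arrangement has an internal mirror plane or centre of symmetry, so none is chiral.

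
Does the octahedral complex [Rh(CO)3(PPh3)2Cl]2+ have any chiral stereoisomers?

no

The six octahedral sites form three mutually perpendicular trans pairs.
Working through the distinct placements yields 3 geometric isomers: CO mer, PPh3 trans; CO mer, PPh3 cis; CO fac, PPh3 cis.
Each arrangement has an internal mirror plane or centre of symmetry, so none is chiral.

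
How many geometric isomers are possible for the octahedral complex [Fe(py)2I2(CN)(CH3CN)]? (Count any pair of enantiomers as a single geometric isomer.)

An octahedron has six vertices in three trans pairs; every non-trans pair is cis.
Systematic placement gives 6 geometric isomers: py trans, I trans; py cis, I cis (3 arrangements, 2 chiral); py trans, I cis; py cis, I trans.

6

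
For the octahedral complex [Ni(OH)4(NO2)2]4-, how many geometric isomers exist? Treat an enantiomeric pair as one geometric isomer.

2

Systematic placement gives 2 geometric isomers: NO2 trans; NO2 cis.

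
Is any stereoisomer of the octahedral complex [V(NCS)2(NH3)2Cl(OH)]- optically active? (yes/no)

yes

In an octahedral complex each vertex has one trans partner and four cis neighbours.
Working through the distinct placements yields 6 geometric isomers: NCS cis, NH3 cis (3 arrangements, 2 chiral); NCS cis, NH3 trans; NCS trans, NH3 cis; NCS trans, NH3 trans.
Of these, 2 lack any improper symmetry element and so occur as enantiomeric pairs, giving 6 + 2 = 8 stereoisomers in total.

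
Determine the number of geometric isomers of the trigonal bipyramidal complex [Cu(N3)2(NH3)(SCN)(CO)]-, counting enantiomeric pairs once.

A trigonal bipyramid has two axial and three equatorial sites, which are chemically inequivalent.
Placing the ligands in turn and identifying arrangements related by rotation or reflection leaves 7 distinct geometric isomers.

7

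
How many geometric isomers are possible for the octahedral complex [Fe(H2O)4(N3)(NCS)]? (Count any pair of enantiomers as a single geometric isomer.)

An octahedron has six vertices in three trans pairs; every non-trans pair is cis.
The distinct arrangements are (2 in all): N3 and NCS mutually trans; N3 and NCS mutually cis.

2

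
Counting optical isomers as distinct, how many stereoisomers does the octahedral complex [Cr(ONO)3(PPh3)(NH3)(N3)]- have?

An octahedron has six vertices in three trans pairs; every non-trans pair is cis.
Systematic placement gives 4 geometric isomers: ONO mer (3 arrangements); ONO fac (chiral).
One of these lacks any improper symmetry element and so occurs as an enantiomeric pair, giving 4 + 1 = 5 stereoisomers in total.

5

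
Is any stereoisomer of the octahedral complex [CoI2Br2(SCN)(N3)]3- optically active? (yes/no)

yes

In an octahedral complex each vertex has one trans partner and four cis neighbours.
There are 6 geometric isomers: I trans, Br trans; I cis, Br trans; I cis, Br cis (3 arrangements, 2 chiral); I trans, Br cis.
Of these, 2 lack any improper symmetry element and so occur as enantiomeric pairs, giving 6 + 2 = 8 stereoisomers in total.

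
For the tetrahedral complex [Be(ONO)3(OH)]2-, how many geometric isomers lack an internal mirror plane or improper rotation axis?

0

All four vertices of a tetrahedron are equivalent and mutually adjacent, so cis/trans isomerism cannot arise.
Only one geometric arrangement is possible.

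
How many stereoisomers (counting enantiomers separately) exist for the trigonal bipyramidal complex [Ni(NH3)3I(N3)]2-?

A trigonal bipyramid has two axial and three equatorial sites, which are chemically inequivalent.
There are 4 geometric isomers: I axial, N3 axial; I axial, N3 equatorial; I equatorial, N3 axial; I equatorial, N3 equatorial.
Each arrangement has an internal mirror plane or centre of symmetry, so none is chiral.

4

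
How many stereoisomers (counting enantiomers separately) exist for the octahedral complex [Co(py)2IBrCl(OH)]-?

Exhaustive case analysis gives 9 geometric isomers.
Of these, 6 lack any improper symmetry element and so occur as enantiomeric pairs, giving 9 + 6 = 15 stereoisomers in total.

15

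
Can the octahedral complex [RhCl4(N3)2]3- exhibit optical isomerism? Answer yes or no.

In an octahedral complex each vertex has one trans partner and four cis neighbours.
Systematic placement gives 2 geometric isomers: N3 trans; N3 cis.
Each arrangement has an internal mirror plane or centre of symmetry, so none is chiral.

no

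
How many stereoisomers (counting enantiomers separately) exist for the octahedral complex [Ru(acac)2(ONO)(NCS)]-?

Each acac is bidentate and must span two cis positions.
The distinct arrangements are (2 in all): ONO and NCS mutually trans; ONO and NCS mutually cis (chiral).
One of these lacks any improper symmetry element and so occurs as an enantiomeric pair, giving 2 + 1 = 3 stereoisomers in total.

3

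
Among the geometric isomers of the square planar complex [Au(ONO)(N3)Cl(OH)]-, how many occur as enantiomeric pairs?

0

A square has two trans pairs of vertices; adjacent vertices are cis.
The distinct arrangements are (3 in all): (Cl/OH trans, N3/ONO trans); (Cl/ONO trans, N3/OH trans); (Cl/N3 trans, OH/ONO trans).
Each arrangement has an internal mirror plane or centre of symmetry, so none is chiral.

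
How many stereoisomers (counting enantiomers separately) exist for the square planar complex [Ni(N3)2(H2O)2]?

2

In a square planar complex each vertex has one trans partner and two cis neighbours.
Working through the distinct placements yields 2 geometric isomers: N3 cis; N3 trans.
Each arrangement has an internal mirror plane or centre of symmetry, so none is chiral.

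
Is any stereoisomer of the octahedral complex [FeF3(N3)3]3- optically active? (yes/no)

There are 2 geometric isomers: F mer; F fac.
Each arrangement has an internal mirror plane or centre of symmetry, so none is chiral.

no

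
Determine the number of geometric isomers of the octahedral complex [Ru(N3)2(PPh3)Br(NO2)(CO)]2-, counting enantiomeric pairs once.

In an octahedral complex each vertex has one trans partner and four cis neighbours.
Placing the ligands in turn and identifying arrangements related by rotation or reflection leaves 9 distinct geometric isomers.

9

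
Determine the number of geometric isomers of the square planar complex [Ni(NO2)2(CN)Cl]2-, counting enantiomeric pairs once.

2

A square has two trans pairs of vertices; adjacent vertices are cis.
The distinct arrangements are (2 in all): NO2 cis; NO2 trans.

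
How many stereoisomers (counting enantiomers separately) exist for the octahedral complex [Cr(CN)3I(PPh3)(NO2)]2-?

5

An octahedron has six vertices in three trans pairs; every non-trans pair is cis.
Working through the distinct placements yields 4 geometric isomers: CN mer (3 arrangements); CN fac (chiral).
One of these lacks any improper symmetry element and so occurs as an enantiomeric pair, giving 4 + 1 = 5 stereoisomers in total.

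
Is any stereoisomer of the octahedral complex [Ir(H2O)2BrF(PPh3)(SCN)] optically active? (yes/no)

In an octahedral complex each vertex has one trans partner and four cis neighbours.
Placing the ligands in turn and identifying arrangements related by rotation or reflection leaves 9 distinct geometric isomers.
Of these, 6 lack any improper symmetry element and so occur as enantiomeric pairs, giving 9 + 6 = 15 stereoisomers in total.

yes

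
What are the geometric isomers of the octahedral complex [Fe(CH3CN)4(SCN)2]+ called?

The distinct arrangements are (2 in all): SCN trans; SCN cis.

cis and trans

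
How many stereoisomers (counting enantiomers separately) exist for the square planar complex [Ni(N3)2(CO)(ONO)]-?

2

In a square planar complex each vertex has one trans partner and two cis neighbours.
The distinct arrangements are (2 in all): N3 cis; N3 trans.
Each arrangement has an internal mirror plane or centre of symmetry, so none is chiral.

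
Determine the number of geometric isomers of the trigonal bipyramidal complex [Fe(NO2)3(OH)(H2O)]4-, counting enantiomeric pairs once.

4

A trigonal bipyramid has two axial and three equatorial sites, which are chemically inequivalent.
Systematic placement gives 4 geometric isomers: OH equatorial, H2O axial; OH axial, H2O axial; OH equatorial, H2O equatorial; OH axial, H2O equatorial.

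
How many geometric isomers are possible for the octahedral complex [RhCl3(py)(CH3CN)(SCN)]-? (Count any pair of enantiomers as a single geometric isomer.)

An octahedron has six vertices in three trans pairs; every non-trans pair is cis.
Working through the distinct placements yields 4 geometric isomers: Cl mer (3 arrangements); Cl fac (chiral).

4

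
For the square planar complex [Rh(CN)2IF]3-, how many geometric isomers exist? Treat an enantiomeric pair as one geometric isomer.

A square has two trans pairs of vertices; adjacent vertices are cis.
There are 2 geometric isomers: CN cis; CN trans.

2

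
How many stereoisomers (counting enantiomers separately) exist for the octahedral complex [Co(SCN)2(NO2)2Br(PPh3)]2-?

8

The distinct arrangements are (6 in all): SCN trans, NO2 cis; SCN cis, NO2 cis (3 arrangements, 2 chiral); SCN trans, NO2 trans; SCN cis, NO2 trans.
Of these, 2 lack any improper symmetry element and so occur as enantiomeric pairs, giving 6 + 2 = 8 stereoisomers in total.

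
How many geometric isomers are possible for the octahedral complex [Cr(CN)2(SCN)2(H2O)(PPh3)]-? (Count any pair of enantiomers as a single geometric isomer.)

The distinct arrangements are (6 in all): CN trans, SCN trans; CN trans, SCN cis; CN cis, SCN trans; CN cis, SCN cis (3 arrangements, 2 chiral).

6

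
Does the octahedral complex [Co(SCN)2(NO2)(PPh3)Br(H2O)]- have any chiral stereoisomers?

yes

An octahedron has six vertices in three trans pairs; every non-trans pair is cis.
Exhaustive case analysis gives 9 geometric isomers.
Of these, 6 lack any improper symmetry element and so occur as enantiomeric pairs, giving 9 + 6 = 15 stereoisomers in total.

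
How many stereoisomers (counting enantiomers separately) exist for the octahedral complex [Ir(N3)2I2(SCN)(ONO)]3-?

8

An octahedron has six vertices in three trans pairs; every non-trans pair is cis.
There are 6 geometric isomers: N3 trans, I trans; N3 cis, I trans; N3 cis, I cis (3 arrangements, 2 chiral); N3 trans, I cis.
Of these, 2 lack any improper symmetry element and so occur as enantiomeric pairs, giving 6 + 2 = 8 stereoisomers in total.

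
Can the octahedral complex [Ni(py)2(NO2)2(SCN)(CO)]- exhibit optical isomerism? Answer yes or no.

The six octahedral sites form three mutually perpendicular trans pairs.
Systematic placement gives 6 geometric isomers: py trans, NO2 cis; py cis, NO2 cis (3 arrangements, 2 chiral); py trans, NO2 trans; py cis, NO2 trans.
Of these, 2 lack any improper symmetry element and so occur as enantiomeric pairs, giving 6 + 2 = 8 stereoisomers in total.

yes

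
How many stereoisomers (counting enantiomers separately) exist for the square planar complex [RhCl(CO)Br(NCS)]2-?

A square has two trans pairs of vertices; adjacent vertices are cis.
There are 3 geometric isomers: (Br/Cl trans, CO/NCS trans); (Br/NCS trans, CO/Cl trans); (Br/CO trans, Cl/NCS trans).
Each arrangement has an internal mirror plane or centre of symmetry, so none is chiral.

3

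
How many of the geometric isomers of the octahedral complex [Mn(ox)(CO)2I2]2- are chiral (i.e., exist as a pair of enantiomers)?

1

An octahedron has six vertices in three trans pairs; every non-trans pair is cis.
Each ox is bidentate and must span two cis positions.
There are 3 geometric isomers: CO trans, I cis; CO cis, I cis (chiral); CO cis, I trans.
One of these lacks any improper symmetry element and so occurs as an enantiomeric pair, giving 3 + 1 = 4 stereoisomers in total.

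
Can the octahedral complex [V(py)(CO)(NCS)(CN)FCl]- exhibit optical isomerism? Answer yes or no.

The six octahedral sites form three mutually perpendicular trans pairs.
Placing the ligands in turn and identifying arrangements related by rotation or reflection leaves 15 distinct geometric isomers.
Of these, 15 lack any improper symmetry element and so occur as enantiomeric pairs, giving 15 + 15 = 30 stereoisomers in total.

yes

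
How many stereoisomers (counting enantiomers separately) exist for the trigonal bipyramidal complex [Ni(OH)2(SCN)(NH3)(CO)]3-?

Exhaustive case analysis gives 7 geometric isomers.
Of these, 3 lack any improper symmetry element and so occur as enantiomeric pairs, giving 7 + 3 = 10 stereoisomers in total.

10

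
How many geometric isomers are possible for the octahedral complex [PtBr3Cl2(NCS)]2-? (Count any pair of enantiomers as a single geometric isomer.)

3

In an octahedral complex each vertex has one trans partner and four cis neighbours.
The distinct arrangements are (3 in all): Br mer, Cl cis; Br mer, Cl trans; Br fac, Cl cis.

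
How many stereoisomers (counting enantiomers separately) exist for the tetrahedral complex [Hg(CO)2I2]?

1

All four vertices of a tetrahedron are equivalent and mutually adjacent, so cis/trans isomerism cannot arise.
Only one geometric arrangement is possible.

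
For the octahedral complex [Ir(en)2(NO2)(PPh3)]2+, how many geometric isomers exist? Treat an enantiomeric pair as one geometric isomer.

2

In an octahedral complex each vertex has one trans partner and four cis neighbours.
Each en is bidentate and must span two cis positions.
The distinct arrangements are (2 in all): NO2 and PPh3 mutually trans; NO2 and PPh3 mutually cis (chiral).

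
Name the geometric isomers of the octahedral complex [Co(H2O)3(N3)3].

There are 2 geometric isomers: H2O mer; H2O fac.

fac and mer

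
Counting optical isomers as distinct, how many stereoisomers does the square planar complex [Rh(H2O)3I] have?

1

Only one geometric arrangement is possible.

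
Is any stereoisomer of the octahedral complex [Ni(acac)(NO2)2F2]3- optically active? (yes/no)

Each acac is bidentate and must span two cis positions.
Systematic placement gives 3 geometric isomers: NO2 cis, F trans; NO2 cis, F cis (chiral); NO2 trans, F cis.
One of these lacks any improper symmetry element and so occurs as an enantiomeric pair, giving 3 + 1 = 4 stereoisomers in total.

yes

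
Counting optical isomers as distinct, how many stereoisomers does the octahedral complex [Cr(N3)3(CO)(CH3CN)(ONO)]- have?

An octahedron has six vertices in three trans pairs; every non-trans pair is cis.
There are 4 geometric isomers: N3 mer (3 arrangements); N3 fac (chiral).
One of these lacks any improper symmetry element and so occurs as an enantiomeric pair, giving 4 + 1 = 5 stereoisomers in total.

5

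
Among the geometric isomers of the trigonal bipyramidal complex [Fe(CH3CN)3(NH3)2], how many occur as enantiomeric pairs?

0

Systematic placement gives 3 geometric isomers: NH3 both equatorial; NH3 one axial, one equatorial; NH3 both axial.
Each arrangement has an internal mirror plane or centre of symmetry, so none is chiral.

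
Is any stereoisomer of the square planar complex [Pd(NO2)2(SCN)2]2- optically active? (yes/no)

A square has two trans pairs of vertices; adjacent vertices are cis.
There are 2 geometric isomers: NO2 cis; NO2 trans.
Each arrangement has an internal mirror plane or centre of symmetry, so none is chiral.

no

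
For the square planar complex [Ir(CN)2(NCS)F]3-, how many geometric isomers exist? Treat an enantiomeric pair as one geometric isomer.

2

A square has two trans pairs of vertices; adjacent vertices are cis.
The distinct arrangements are (2 in all): CN cis; CN trans.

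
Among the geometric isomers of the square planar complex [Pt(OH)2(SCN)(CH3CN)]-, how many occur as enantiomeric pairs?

A square has two trans pairs of vertices; adjacent vertices are cis.
Systematic placement gives 2 geometric isomers: OH cis; OH trans.
Each arrangement has an internal mirror plane or centre of symmetry, so none is chiral.

0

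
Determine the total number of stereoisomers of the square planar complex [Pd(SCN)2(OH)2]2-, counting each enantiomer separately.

In a square planar complex each vertex has one trans partner and two cis neighbours.
The distinct arrangements are (2 in all): SCN cis; SCN trans.
Each arrangement has an internal mirror plane or centre of symmetry, so none is chiral.

2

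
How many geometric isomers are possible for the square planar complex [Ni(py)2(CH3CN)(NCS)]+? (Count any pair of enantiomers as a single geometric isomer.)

In a square planar complex each vertex has one trans partner and two cis neighbours.
Systematic placement gives 2 geometric isomers: py cis; py trans.

2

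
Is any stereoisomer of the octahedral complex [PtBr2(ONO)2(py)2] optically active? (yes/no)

In an octahedral complex each vertex has one trans partner and four cis neighbours.
Systematic placement gives 5 geometric isomers: Br trans, ONO trans, py trans; Br trans, ONO cis, py cis; Br cis, ONO cis, py trans; Br cis, ONO cis, py cis (chiral); Br cis, ONO trans, py cis.
One of these lacks any improper symmetry element and so occurs as an enantiomeric pair, giving 5 + 1 = 6 stereoisomers in total.

yes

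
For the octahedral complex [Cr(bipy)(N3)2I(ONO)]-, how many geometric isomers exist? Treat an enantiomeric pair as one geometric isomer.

4

An octahedron has six vertices in three trans pairs; every non-trans pair is cis.
Each bipy is bidentate and must span two cis positions.
The distinct arrangements are (4 in all): N3 cis (3 arrangements, 2 chiral); N3 trans.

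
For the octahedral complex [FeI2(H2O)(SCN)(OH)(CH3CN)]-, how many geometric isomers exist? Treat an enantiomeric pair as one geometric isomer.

9

Systematic enumeration (placing each ligand type in turn and discarding arrangements equivalent by rotation or reflection) gives 9 geometric isomers.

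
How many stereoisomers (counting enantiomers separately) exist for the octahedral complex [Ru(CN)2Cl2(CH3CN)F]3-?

8

The six octahedral sites form three mutually perpendicular trans pairs.
There are 6 geometric isomers: CN cis, Cl cis (3 arrangements, 2 chiral); CN cis, Cl trans; CN trans, Cl cis; CN trans, Cl trans.
Of these, 2 lack any improper symmetry element and so occur as enantiomeric pairs, giving 6 + 2 = 8 stereoisomers in total.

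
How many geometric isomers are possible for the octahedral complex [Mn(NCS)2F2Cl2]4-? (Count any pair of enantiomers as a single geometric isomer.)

5

In an octahedral complex each vertex has one trans partner and four cis neighbours.
Systematic placement gives 5 geometric isomers: NCS trans, F trans, Cl trans; NCS cis, F cis, Cl trans; NCS trans, F cis, Cl cis; NCS cis, F cis, Cl cis (chiral); NCS cis, F trans, Cl cis.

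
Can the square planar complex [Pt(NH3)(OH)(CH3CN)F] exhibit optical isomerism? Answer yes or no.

The distinct arrangements are (3 in all): (CH3CN/NH3 trans, F/OH trans); (CH3CN/OH trans, F/NH3 trans); (CH3CN/F trans, NH3/OH trans).
Each arrangement has an internal mirror plane or centre of symmetry, so none is chiral.

no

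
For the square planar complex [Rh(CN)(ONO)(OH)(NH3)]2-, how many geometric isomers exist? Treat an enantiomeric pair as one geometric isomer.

Working through the distinct placements yields 3 geometric isomers: (CN/OH trans, NH3/ONO trans); (CN/ONO trans, NH3/OH trans); (CN/NH3 trans, OH/ONO trans).

3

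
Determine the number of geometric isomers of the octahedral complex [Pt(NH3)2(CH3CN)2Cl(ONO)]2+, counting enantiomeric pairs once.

An octahedron has six vertices in three trans pairs; every non-trans pair is cis.
Working through the distinct placements yields 6 geometric isomers: NH3 cis, CH3CN trans; NH3 trans, CH3CN trans; NH3 cis, CH3CN cis (3 arrangements, 2 chiral); NH3 trans, CH3CN cis.

6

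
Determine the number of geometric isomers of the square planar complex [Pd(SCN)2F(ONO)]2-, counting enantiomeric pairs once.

In a square planar complex each vertex has one trans partner and two cis neighbours.
Working through the distinct placements yields 2 geometric isomers: SCN cis; SCN trans.

2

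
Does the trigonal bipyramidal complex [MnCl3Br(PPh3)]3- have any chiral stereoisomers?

no

A trigonal bipyramid has two axial and three equatorial sites, which are chemically inequivalent.
Working through the distinct placements yields 4 geometric isomers: Br axial, PPh3 equatorial; Br axial, PPh3 axial; Br equatorial, PPh3 equatorial; Br equatorial, PPh3 axial.
Each arrangement has an internal mirror plane or centre of symmetry, so none is chiral.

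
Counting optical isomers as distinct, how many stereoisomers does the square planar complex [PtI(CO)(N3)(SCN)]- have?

3

A square has two trans pairs of vertices; adjacent vertices are cis.
There are 3 geometric isomers: (CO/N3 trans, I/SCN trans); (CO/SCN trans, I/N3 trans); (CO/I trans, N3/SCN trans).
Each arrangement has an internal mirror plane or centre of symmetry, so none is chiral.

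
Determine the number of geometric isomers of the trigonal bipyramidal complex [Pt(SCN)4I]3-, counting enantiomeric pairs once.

2

The distinct arrangements are (2 in all): I axial; I equatorial.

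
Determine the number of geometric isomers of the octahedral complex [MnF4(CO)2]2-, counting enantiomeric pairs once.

In an octahedral complex each vertex has one trans partner and four cis neighbours.
Working through the distinct placements yields 2 geometric isomers: CO trans; CO cis.

2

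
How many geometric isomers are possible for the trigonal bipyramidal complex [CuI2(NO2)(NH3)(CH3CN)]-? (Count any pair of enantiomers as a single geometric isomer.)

In a trigonal bipyramid the two axial positions differ from the three equatorial ones.
Placing the ligands in turn and identifying arrangements related by rotation or reflection leaves 7 distinct geometric isomers.

7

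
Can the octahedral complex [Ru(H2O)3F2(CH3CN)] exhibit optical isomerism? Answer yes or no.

An octahedron has six vertices in three trans pairs; every non-trans pair is cis.
There are 3 geometric isomers: H2O mer, F cis; H2O mer, F trans; H2O fac, F cis.
Each arrangement has an internal mirror plane or centre of symmetry, so none is chiral.

no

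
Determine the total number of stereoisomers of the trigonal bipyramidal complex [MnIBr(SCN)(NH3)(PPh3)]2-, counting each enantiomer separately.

A trigonal bipyramid has two axial and three equatorial sites, which are chemically inequivalent.
Exhaustive case analysis gives 10 geometric isomers.
Of these, 10 lack any improper symmetry element and so occur as enantiomeric pairs, giving 10 + 10 = 20 stereoisomers in total.

20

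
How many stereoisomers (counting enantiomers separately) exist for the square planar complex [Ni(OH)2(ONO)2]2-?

2

Working through the distinct placements yields 2 geometric isomers: OH cis; OH trans.
Each arrangement has an internal mirror plane or centre of symmetry, so none is chiral.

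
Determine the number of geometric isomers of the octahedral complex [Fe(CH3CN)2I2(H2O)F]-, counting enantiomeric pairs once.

An octahedron has six vertices in three trans pairs; every non-trans pair is cis.
The distinct arrangements are (6 in all): CH3CN trans, I trans; CH3CN trans, I cis; CH3CN cis, I trans; CH3CN cis, I cis (3 arrangements, 2 chiral).

6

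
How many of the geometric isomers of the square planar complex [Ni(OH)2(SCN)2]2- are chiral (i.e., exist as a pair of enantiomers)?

In a square planar complex each vertex has one trans partner and two cis neighbours.
There are 2 geometric isomers: OH cis; OH trans.
Each arrangement has an internal mirror plane or centre of symmetry, so none is chiral.

0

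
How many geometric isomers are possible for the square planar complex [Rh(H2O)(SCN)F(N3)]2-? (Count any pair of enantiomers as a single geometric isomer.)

A square has two trans pairs of vertices; adjacent vertices are cis.
Working through the distinct placements yields 3 geometric isomers: (F/N3 trans, H2O/SCN trans); (F/SCN trans, H2O/N3 trans); (F/H2O trans, N3/SCN trans).

3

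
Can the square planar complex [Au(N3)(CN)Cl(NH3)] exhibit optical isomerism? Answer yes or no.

In a square planar complex each vertex has one trans partner and two cis neighbours.
There are 3 geometric isomers: (CN/N3 trans, Cl/NH3 trans); (CN/NH3 trans, Cl/N3 trans); (CN/Cl trans, N3/NH3 trans).
Each arrangement has an internal mirror plane or centre of symmetry, so none is chiral.

no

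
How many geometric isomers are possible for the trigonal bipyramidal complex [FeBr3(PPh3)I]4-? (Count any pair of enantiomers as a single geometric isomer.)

4

A trigonal bipyramid has two axial and three equatorial sites, which are chemically inequivalent.
The distinct arrangements are (4 in all): PPh3 equatorial, I equatorial; PPh3 equatorial, I axial; PPh3 axial, I equatorial; PPh3 axial, I axial.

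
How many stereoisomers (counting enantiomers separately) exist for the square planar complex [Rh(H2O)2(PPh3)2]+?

2

Systematic placement gives 2 geometric isomers: H2O cis; H2O trans.
Each arrangement has an internal mirror plane or centre of symmetry, so none is chiral.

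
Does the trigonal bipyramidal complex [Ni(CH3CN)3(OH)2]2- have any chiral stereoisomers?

Working through the distinct placements yields 3 geometric isomers: OH both equatorial; OH one axial, one equatorial; OH both axial.
Each arrangement has an internal mirror plane or centre of symmetry, so none is chiral.

no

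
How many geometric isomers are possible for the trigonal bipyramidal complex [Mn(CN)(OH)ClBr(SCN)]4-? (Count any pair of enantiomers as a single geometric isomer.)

10

Placing the ligands in turn and identifying arrangements related by rotation or reflection leaves 10 distinct geometric isomers.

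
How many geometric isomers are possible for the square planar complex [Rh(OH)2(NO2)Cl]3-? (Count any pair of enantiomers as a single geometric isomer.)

A square has two trans pairs of vertices; adjacent vertices are cis.
Systematic placement gives 2 geometric isomers: OH cis; OH trans.

2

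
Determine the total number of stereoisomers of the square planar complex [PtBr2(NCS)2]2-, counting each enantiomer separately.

In a square planar complex each vertex has one trans partner and two cis neighbours.
Working through the distinct placements yields 2 geometric isomers: Br cis; Br trans.
Each arrangement has an internal mirror plane or centre of symmetry, so none is chiral.

2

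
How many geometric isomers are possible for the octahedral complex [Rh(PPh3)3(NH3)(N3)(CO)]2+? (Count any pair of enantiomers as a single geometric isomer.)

The six octahedral sites form three mutually perpendicular trans pairs.
Systematic placement gives 4 geometric isomers: PPh3 mer (3 arrangements); PPh3 fac (chiral).

4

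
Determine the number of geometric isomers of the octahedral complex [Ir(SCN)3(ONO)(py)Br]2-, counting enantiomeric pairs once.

Systematic placement gives 4 geometric isomers: SCN mer (3 arrangements); SCN fac (chiral).

4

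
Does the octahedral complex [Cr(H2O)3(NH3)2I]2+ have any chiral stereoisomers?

Working through the distinct placements yields 3 geometric isomers: H2O mer, NH3 trans; H2O mer, NH3 cis; H2O fac, NH3 cis.
Each arrangement has an internal mirror plane or centre of symmetry, so none is chiral.

no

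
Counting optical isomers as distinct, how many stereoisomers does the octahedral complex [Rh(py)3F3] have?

In an octahedral complex each vertex has one trans partner and four cis neighbours.
There are 2 geometric isomers: py mer; py fac.
Each arrangement has an internal mirror plane or centre of symmetry, so none is chiral.

2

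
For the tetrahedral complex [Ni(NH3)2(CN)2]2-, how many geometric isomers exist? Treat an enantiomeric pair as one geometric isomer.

1

All four vertices of a tetrahedron are equivalent and mutually adjacent, so cis/trans isomerism cannot arise.
Only one geometric arrangement is possible.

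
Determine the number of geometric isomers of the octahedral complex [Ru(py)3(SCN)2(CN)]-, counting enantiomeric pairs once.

3

In an octahedral complex each vertex has one trans partner and four cis neighbours.
Systematic placement gives 3 geometric isomers: py mer, SCN cis; py mer, SCN trans; py fac, SCN cis.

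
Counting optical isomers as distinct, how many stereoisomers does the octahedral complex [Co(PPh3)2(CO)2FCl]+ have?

An octahedron has six vertices in three trans pairs; every non-trans pair is cis.
Working through the distinct placements yields 6 geometric isomers: PPh3 trans, CO trans; PPh3 cis, CO trans; PPh3 trans, CO cis; PPh3 cis, CO cis (3 arrangements, 2 chiral).
Of these, 2 lack any improper symmetry element and so occur as enantiomeric pairs, giving 6 + 2 = 8 stereoisomers in total.

8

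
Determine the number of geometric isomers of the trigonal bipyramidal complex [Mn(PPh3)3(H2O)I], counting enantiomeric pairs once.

4

In a trigonal bipyramid the two axial positions differ from the three equatorial ones.
The distinct arrangements are (4 in all): H2O axial, I axial; H2O axial, I equatorial; H2O equatorial, I axial; H2O equatorial, I equatorial.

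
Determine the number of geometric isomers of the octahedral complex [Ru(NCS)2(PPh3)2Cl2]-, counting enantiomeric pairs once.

The six octahedral sites form three mutually perpendicular trans pairs.
There are 5 geometric isomers: NCS trans, PPh3 trans, Cl trans; NCS cis, PPh3 cis, Cl trans; NCS cis, PPh3 trans, Cl cis; NCS cis, PPh3 cis, Cl cis (chiral); NCS trans, PPh3 cis, Cl cis.

5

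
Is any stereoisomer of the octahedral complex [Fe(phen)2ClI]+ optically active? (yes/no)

The six octahedral sites form three mutually perpendicular trans pairs.
Each phen is bidentate and must span two cis positions.
The distinct arrangements are (2 in all): Cl and I mutually trans; Cl and I mutually cis (chiral).
One of these lacks any improper symmetry element and so occurs as an enantiomeric pair, giving 2 + 1 = 3 stereoisomers in total.

yes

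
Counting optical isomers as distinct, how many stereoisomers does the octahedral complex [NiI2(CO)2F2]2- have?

6

An octahedron has six vertices in three trans pairs; every non-trans pair is cis.
The distinct arrangements are (5 in all): I trans, CO trans, F trans; I cis, CO trans, F cis; I trans, CO cis, F cis; I cis, CO cis, F cis (chiral); I cis, CO cis, F trans.
One of these lacks any improper symmetry element and so occurs as an enantiomeric pair, giving 5 + 1 = 6 stereoisomers in total.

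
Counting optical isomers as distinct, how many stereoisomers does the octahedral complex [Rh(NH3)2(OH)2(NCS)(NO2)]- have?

In an octahedral complex each vertex has one trans partner and four cis neighbours.
There are 6 geometric isomers: NH3 cis, OH trans; NH3 cis, OH cis (3 arrangements, 2 chiral); NH3 trans, OH trans; NH3 trans, OH cis.
Of these, 2 lack any improper symmetry element and so occur as enantiomeric pairs, giving 6 + 2 = 8 stereoisomers in total.

8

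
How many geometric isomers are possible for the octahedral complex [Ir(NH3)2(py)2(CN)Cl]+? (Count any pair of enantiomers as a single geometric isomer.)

The distinct arrangements are (6 in all): NH3 trans, py trans; NH3 cis, py cis (3 arrangements, 2 chiral); NH3 cis, py trans; NH3 trans, py cis.

6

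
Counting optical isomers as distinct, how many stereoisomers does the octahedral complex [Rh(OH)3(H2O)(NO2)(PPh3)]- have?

An octahedron has six vertices in three trans pairs; every non-trans pair is cis.
There are 4 geometric isomers: OH mer (3 arrangements); OH fac (chiral).
One of these lacks any improper symmetry element and so occurs as an enantiomeric pair, giving 4 + 1 = 5 stereoisomers in total.

5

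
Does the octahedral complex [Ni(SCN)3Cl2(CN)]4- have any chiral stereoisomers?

no

In an octahedral complex each vertex has one trans partner and four cis neighbours.
The distinct arrangements are (3 in all): SCN mer, Cl cis; SCN mer, Cl trans; SCN fac, Cl cis.
Each arrangement has an internal mirror plane or centre of symmetry, so none is chiral.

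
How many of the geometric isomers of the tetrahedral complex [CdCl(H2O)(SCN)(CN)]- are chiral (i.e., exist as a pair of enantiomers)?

1

All four vertices of a tetrahedron are equivalent and mutually adjacent, so cis/trans isomerism cannot arise.
Only one geometric arrangement is possible; it has no improper symmetry element, so it exists as a pair of enantiomers (2 stereoisomers).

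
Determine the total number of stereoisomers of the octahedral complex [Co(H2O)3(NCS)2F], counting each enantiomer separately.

3

An octahedron has six vertices in three trans pairs; every non-trans pair is cis.
There are 3 geometric isomers: H2O mer, NCS trans; H2O fac, NCS cis; H2O mer, NCS cis.
Each arrangement has an internal mirror plane or centre of symmetry, so none is chiral.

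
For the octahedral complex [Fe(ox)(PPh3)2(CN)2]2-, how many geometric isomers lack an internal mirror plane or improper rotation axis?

Each ox is bidentate and must span two cis positions.
Working through the distinct placements yields 3 geometric isomers: PPh3 cis, CN trans; PPh3 cis, CN cis (chiral); PPh3 trans, CN cis.
One of these lacks any improper symmetry element and so occurs as an enantiomeric pair, giving 3 + 1 = 4 stereoisomers in total.

1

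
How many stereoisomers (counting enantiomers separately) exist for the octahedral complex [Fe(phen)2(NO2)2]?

3

In an octahedral complex each vertex has one trans partner and four cis neighbours.
Each phen is bidentate and must span two cis positions.
Working through the distinct placements yields 2 geometric isomers: NO2 trans; NO2 cis (chiral).
One of these lacks any improper symmetry element and so occurs as an enantiomeric pair, giving 2 + 1 = 3 stereoisomers in total.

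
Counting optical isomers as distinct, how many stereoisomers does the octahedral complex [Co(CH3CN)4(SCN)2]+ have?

2

The six octahedral sites form three mutually perpendicular trans pairs.
The distinct arrangements are (2 in all): SCN trans; SCN cis.
Each arrangement has an internal mirror plane or centre of symmetry, so none is chiral.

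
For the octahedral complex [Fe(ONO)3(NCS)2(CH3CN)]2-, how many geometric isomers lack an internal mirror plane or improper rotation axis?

0

The six octahedral sites form three mutually perpendicular trans pairs.
Working through the distinct placements yields 3 geometric isomers: ONO mer, NCS cis; ONO mer, NCS trans; ONO fac, NCS cis.
Each arrangement has an internal mirror plane or centre of symmetry, so none is chiral.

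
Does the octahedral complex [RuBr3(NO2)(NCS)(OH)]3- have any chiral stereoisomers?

In an octahedral complex each vertex has one trans partner and four cis neighbours.
Systematic placement gives 4 geometric isomers: Br mer (3 arrangements); Br fac (chiral).
One of these lacks any improper symmetry element and so occurs as an enantiomeric pair, giving 4 + 1 = 5 stereoisomers in total.

yes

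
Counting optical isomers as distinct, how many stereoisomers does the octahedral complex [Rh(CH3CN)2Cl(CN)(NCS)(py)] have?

15

An octahedron has six vertices in three trans pairs; every non-trans pair is cis.
Placing the ligands in turn and identifying arrangements related by rotation or reflection leaves 9 distinct geometric isomers.
Of these, 6 lack any improper symmetry element and so occur as enantiomeric pairs, giving 9 + 6 = 15 stereoisomers in total.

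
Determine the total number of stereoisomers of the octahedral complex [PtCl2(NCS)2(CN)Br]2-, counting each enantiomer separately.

An octahedron has six vertices in three trans pairs; every non-trans pair is cis.
Systematic placement gives 6 geometric isomers: Cl trans, NCS trans; Cl cis, NCS cis (3 arrangements, 2 chiral); Cl cis, NCS trans; Cl trans, NCS cis.
Of these, 2 lack any improper symmetry element and so occur as enantiomeric pairs, giving 6 + 2 = 8 stereoisomers in total.

8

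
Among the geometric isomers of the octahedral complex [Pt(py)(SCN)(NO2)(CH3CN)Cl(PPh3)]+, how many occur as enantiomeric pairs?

15

The six octahedral sites form three mutually perpendicular trans pairs.
Placing the ligands in turn and identifying arrangements related by rotation or reflection leaves 15 distinct geometric isomers.
Of these, 15 lack any improper symmetry element and so occur as enantiomeric pairs, giving 15 + 15 = 30 stereoisomers in total.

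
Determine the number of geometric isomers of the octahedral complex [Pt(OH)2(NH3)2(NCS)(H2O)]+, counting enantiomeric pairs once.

An octahedron has six vertices in three trans pairs; every non-trans pair is cis.
Systematic placement gives 6 geometric isomers: OH trans, NH3 trans; OH cis, NH3 cis (3 arrangements, 2 chiral); OH trans, NH3 cis; OH cis, NH3 trans.

6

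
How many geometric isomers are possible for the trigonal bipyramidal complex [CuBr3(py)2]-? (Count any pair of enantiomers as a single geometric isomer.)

3

In a trigonal bipyramid the two axial positions differ from the three equatorial ones.
The distinct arrangements are (3 in all): py both equatorial; py one axial, one equatorial; py both axial.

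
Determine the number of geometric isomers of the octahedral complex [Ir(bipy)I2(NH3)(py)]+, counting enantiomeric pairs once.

4

Each bipy is bidentate and must span two cis positions.
Working through the distinct placements yields 4 geometric isomers: I trans; I cis (3 arrangements, 2 chiral).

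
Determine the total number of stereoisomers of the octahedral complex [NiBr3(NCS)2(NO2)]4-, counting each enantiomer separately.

An octahedron has six vertices in three trans pairs; every non-trans pair is cis.
Working through the distinct placements yields 3 geometric isomers: Br mer, NCS cis; Br mer, NCS trans; Br fac, NCS cis.
Each arrangement has an internal mirror plane or centre of symmetry, so none is chiral.

3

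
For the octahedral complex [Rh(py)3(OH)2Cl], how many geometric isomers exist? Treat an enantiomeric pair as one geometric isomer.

Working through the distinct placements yields 3 geometric isomers: py mer, OH cis; py mer, OH trans; py fac, OH cis.

3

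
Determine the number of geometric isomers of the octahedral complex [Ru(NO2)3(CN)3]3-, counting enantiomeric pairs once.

There are 2 geometric isomers: NO2 mer; NO2 fac.

2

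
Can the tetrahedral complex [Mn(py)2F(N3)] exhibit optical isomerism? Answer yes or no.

In a tetrahedral complex all four positions are equivalent and every pair of ligands is adjacent — there is no cis/trans distinction.
Only one geometric arrangement is possible.

no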